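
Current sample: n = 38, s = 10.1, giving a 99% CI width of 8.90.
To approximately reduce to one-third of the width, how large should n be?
n ≈ 342

CI width ∝ 1/√n
To reduce width by factor 3, need √n to grow by 3 → need 3² = 9 times as many samples.

Current: n = 38, width = 8.90
New: n = 342, width ≈ 2.83

Width reduced by factor of 8.90/2.83 = 3.14.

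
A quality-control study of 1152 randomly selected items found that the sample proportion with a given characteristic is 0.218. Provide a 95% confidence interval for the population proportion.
(0.194, 0.242)

Proportion CI:
SE = √(p̂(1-p̂)/n) = √(0.218 · 0.782 / 1152) = 0.01216

z* = 1.960
Margin = z* · SE = 1.960 · 0.01216 = 0.0238

CI: 0.218 ± 0.0238 = (0.194, 0.242)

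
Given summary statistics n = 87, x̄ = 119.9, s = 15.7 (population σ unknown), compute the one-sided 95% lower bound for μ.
μ ≥ 117.10

Lower bound (one-sided):
t* = 1.663 (one-sided for 95%)
Lower bound = x̄ - t* · s/√n = 119.9 - 1.663 · 15.7/√87 = 117.10

We are 95% confident that μ ≥ 117.10.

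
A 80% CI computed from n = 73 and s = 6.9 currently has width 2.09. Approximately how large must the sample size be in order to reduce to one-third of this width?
n ≈ 657

CI width ∝ 1/√n
To reduce width by factor 3, need √n to grow by 3 → need 3² = 9 times as many samples.

Current: n = 73, width = 2.09
New: n = 657, width ≈ 0.69

Width reduced by factor of 2.09/0.69 = 3.03.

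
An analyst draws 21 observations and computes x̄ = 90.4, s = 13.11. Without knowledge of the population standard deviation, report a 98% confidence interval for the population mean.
(83.17, 97.63)

t-interval (σ unknown):
df = n - 1 = 20
t* = 2.528 for 98% confidence

Margin of error = t* · s/√n = 2.528 · 13.11/√21 = 7.23

CI: (83.17, 97.63)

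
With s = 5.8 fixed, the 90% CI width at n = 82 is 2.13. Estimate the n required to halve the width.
n ≈ 328

CI width ∝ 1/√n
To reduce width by factor 2, need √n to grow by 2 → need 2² = 4 times as many samples.

Current: n = 82, width = 2.13
New: n = 328, width ≈ 1.06

Width reduced by factor of 2.13/1.06 = 2.01.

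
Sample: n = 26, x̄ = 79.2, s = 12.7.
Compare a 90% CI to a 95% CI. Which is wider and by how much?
95% CI is wider by 1.75

df = 25
90% CI: t* = 1.708, (74.95, 83.45), width = 2 · t* · s/√n = 8.51
95% CI: t* = 2.060, (74.07, 84.33), width = 2 · t* · s/√n = 10.26

The 95% CI is wider by 10.26 - 8.51 = 1.75.
Higher confidence requires a wider interval.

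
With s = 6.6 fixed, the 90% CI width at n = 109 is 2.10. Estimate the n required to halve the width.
n ≈ 436

CI width ∝ 1/√n
To reduce width by factor 2, need √n to grow by 2 → need 2² = 4 times as many samples.

Current: n = 109, width = 2.10
New: n = 436, width ≈ 1.04

Width reduced by factor of 2.10/1.04 = 2.02.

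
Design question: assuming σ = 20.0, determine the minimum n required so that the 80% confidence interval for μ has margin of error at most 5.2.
n ≥ 25

For margin E ≤ 5.2:
n ≥ (z* · σ / E)²
n ≥ (1.282 · 20.0 / 5.2)²
n ≥ 24.31

Minimum n = 25 (rounding up)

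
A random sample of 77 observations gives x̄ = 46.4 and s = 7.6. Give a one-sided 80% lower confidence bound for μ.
μ ≥ 45.67

Lower bound (one-sided):
t* = 0.846 (one-sided for 80%)
Lower bound = x̄ - t* · s/√n = 46.4 - 0.846 · 7.6/√77 = 45.67

We are 80% confident that μ ≥ 45.67.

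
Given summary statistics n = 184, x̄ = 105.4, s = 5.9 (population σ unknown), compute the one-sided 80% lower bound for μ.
μ ≥ 105.03

Lower bound (one-sided):
t* = 0.844 (one-sided for 80%)
Lower bound = x̄ - t* · s/√n = 105.4 - 0.844 · 5.9/√184 = 105.03

We are 80% confident that μ ≥ 105.03.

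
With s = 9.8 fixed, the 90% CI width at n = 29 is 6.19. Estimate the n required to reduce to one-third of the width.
n ≈ 261

CI width ∝ 1/√n
To reduce width by factor 3, need √n to grow by 3 → need 3² = 9 times as many samples.

Current: n = 29, width = 6.19
New: n = 261, width ≈ 2.00

Width reduced by factor of 6.19/2.00 = 3.10.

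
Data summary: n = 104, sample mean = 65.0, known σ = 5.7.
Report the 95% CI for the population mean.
(63.90, 66.10)

z-interval (σ known):
z* = 1.960 for 95% confidence

Margin of error = z* · σ/√n = 1.960 · 5.7/√104 = 1.10

CI: (65.0 - 1.10, 65.0 + 1.10) = (63.90, 66.10)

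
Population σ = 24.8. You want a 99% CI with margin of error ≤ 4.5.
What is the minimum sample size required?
n ≥ 202

For margin E ≤ 4.5:
n ≥ (z* · σ / E)²
n ≥ (2.576 · 24.8 / 4.5)²
n ≥ 201.54

Minimum n = 202 (rounding up)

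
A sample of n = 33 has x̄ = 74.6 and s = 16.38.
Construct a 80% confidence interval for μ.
(70.87, 78.33)

t-interval (σ unknown):
df = n - 1 = 32
t* = 1.309 for 80% confidence

Margin of error = t* · s/√n = 1.309 · 16.38/√33 = 3.73

CI: (70.87, 78.33)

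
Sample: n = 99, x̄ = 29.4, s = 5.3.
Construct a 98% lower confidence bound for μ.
μ ≥ 28.29

Lower bound (one-sided):
t* = 2.081 (one-sided for 98%)
Lower bound = x̄ - t* · s/√n = 29.4 - 2.081 · 5.3/√99 = 28.29

We are 98% confident that μ ≥ 28.29.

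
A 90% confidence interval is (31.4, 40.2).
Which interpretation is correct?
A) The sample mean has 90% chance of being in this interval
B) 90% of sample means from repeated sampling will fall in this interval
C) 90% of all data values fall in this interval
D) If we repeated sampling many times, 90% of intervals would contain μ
D

A) Wrong — x̄ is observed and sits in the interval by construction.
B) Wrong — coverage applies to intervals containing μ, not to future x̄ values.
C) Wrong — a CI is about the parameter μ, not individual data values.
D) Correct — this is the frequentist long-run coverage interpretation.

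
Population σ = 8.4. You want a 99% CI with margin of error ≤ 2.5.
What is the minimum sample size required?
n ≥ 75

For margin E ≤ 2.5:
n ≥ (z* · σ / E)²
n ≥ (2.576 · 8.4 / 2.5)²
n ≥ 74.92

Minimum n = 75 (rounding up)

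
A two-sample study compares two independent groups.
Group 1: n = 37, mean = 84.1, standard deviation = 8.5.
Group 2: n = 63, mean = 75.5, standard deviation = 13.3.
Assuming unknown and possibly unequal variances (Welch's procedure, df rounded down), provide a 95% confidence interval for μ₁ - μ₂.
(4.27, 12.93)

Difference: x̄₁ - x̄₂ = 8.60
SE = √(s₁²/n₁ + s₂²/n₂) = √(8.5²/37 + 13.3²/63) = 2.1819
df = 97.23 → 97 (Welch–Satterthwaite, rounded down)
t* = 1.985

CI: 8.60 ± 1.985 · 2.1819 = 8.60 ± 4.33 = (4.27, 12.93)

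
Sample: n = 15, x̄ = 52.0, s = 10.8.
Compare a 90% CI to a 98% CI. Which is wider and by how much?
98% CI is wider by 4.81

df = 14
90% CI: t* = 1.761, (47.09, 56.91), width = 2 · t* · s/√n = 9.82
98% CI: t* = 2.624, (44.68, 59.32), width = 2 · t* · s/√n = 14.63

The 98% CI is wider by 14.63 - 9.82 = 4.81.
Higher confidence requires a wider interval.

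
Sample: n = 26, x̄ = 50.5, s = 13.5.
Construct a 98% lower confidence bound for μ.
μ ≥ 44.76

Lower bound (one-sided):
t* = 2.167 (one-sided for 98%)
Lower bound = x̄ - t* · s/√n = 50.5 - 2.167 · 13.5/√26 = 44.76

We are 98% confident that μ ≥ 44.76.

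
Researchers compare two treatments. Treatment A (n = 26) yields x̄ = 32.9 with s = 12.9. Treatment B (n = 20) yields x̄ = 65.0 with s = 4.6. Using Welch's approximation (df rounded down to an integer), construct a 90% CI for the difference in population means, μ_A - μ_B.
(-36.73, -27.47)

Difference: x̄₁ - x̄₂ = -32.10
SE = √(s₁²/n₁ + s₂²/n₂) = √(12.9²/26 + 4.6²/20) = 2.7310
df = 32.77 → 32 (Welch–Satterthwaite, rounded down)
t* = 1.694

CI: -32.10 ± 1.694 · 2.7310 = -32.10 ± 4.63 = (-36.73, -27.47)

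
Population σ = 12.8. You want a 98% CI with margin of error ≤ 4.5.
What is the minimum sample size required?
n ≥ 44

For margin E ≤ 4.5:
n ≥ (z* · σ / E)²
n ≥ (2.326 · 12.8 / 4.5)²
n ≥ 43.77

Minimum n = 44 (rounding up)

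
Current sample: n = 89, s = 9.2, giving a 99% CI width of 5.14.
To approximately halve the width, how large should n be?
n ≈ 356

CI width ∝ 1/√n
To reduce width by factor 2, need √n to grow by 2 → need 2² = 4 times as many samples.

Current: n = 89, width = 5.14
New: n = 356, width ≈ 2.53

Width reduced by factor of 5.14/2.53 = 2.03.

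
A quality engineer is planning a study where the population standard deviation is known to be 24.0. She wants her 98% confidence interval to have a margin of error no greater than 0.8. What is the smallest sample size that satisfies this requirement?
n ≥ 4870

For margin E ≤ 0.8:
n ≥ (z* · σ / E)²
n ≥ (2.326 · 24.0 / 0.8)²
n ≥ 4869.25

Minimum n = 4870 (rounding up)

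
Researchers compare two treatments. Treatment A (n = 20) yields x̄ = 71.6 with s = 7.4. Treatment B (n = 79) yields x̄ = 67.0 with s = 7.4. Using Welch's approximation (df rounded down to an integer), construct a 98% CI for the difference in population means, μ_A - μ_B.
(0.04, 9.16)

Difference: x̄₁ - x̄₂ = 4.60
SE = √(s₁²/n₁ + s₂²/n₂) = √(7.4²/20 + 7.4²/79) = 1.8523
df = 29.38 → 29 (Welch–Satterthwaite, rounded down)
t* = 2.462

CI: 4.60 ± 2.462 · 1.8523 = 4.60 ± 4.56 = (0.04, 9.16)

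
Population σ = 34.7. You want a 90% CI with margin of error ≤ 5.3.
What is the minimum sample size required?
n ≥ 116

For margin E ≤ 5.3:
n ≥ (z* · σ / E)²
n ≥ (1.645 · 34.7 / 5.3)²
n ≥ 115.99

Minimum n = 116 (rounding up)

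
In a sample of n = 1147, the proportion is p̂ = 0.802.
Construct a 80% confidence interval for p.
(0.787, 0.817)

Proportion CI:
SE = √(p̂(1-p̂)/n) = √(0.802 · 0.198 / 1147) = 0.01177

z* = 1.282
Margin = z* · SE = 1.282 · 0.01177 = 0.0151

CI: 0.802 ± 0.0151 = (0.787, 0.817)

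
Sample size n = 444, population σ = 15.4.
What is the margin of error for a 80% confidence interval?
Margin of error = 0.94

Margin of error = z* · σ/√n
= 1.282 · 15.4/√444
= 1.282 · 15.4/21.0713
= 0.94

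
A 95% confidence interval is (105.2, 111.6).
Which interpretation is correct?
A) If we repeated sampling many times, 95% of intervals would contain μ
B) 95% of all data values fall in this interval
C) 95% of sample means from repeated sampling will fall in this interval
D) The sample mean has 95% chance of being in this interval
A

A) Correct — this is the frequentist long-run coverage interpretation.
B) Wrong — a CI is about the parameter μ, not individual data values.
C) Wrong — coverage applies to intervals containing μ, not to future x̄ values.
D) Wrong — x̄ is observed and sits in the interval by construction.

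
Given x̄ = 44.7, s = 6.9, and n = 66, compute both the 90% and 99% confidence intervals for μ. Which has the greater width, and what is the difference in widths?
99% CI is wider by 1.67

df = 65
90% CI: t* = 1.669, (43.28, 46.12), width = 2 · t* · s/√n = 2.84
99% CI: t* = 2.654, (42.45, 46.95), width = 2 · t* · s/√n = 4.51

The 99% CI is wider by 4.51 - 2.84 = 1.67.
Higher confidence requires a wider interval.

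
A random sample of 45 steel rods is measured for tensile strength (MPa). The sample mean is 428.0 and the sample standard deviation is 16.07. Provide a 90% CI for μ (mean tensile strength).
(423.98, 432.02)

t-interval (σ unknown):
df = n - 1 = 44
t* = 1.680 for 90% confidence

Margin of error = t* · s/√n = 1.680 · 16.07/√45 = 4.02

CI: (423.98, 432.02)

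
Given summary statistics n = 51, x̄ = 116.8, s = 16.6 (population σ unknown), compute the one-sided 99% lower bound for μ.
μ ≥ 111.21

Lower bound (one-sided):
t* = 2.403 (one-sided for 99%)
Lower bound = x̄ - t* · s/√n = 116.8 - 2.403 · 16.6/√51 = 111.21

We are 99% confident that μ ≥ 111.21.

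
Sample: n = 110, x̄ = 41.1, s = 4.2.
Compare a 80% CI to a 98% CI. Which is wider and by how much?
98% CI is wider by 0.86

df = 109
80% CI: t* = 1.289, (40.58, 41.62), width = 2 · t* · s/√n = 1.03
98% CI: t* = 2.361, (40.15, 42.05), width = 2 · t* · s/√n = 1.89

The 98% CI is wider by 1.89 - 1.03 = 0.86.
Higher confidence requires a wider interval.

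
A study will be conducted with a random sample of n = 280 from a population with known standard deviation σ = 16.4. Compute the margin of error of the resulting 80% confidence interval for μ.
Margin of error = 1.26

Margin of error = z* · σ/√n
= 1.282 · 16.4/√280
= 1.282 · 16.4/16.7332
= 1.26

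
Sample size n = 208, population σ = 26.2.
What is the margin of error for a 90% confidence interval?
Margin of error = 2.99

Margin of error = z* · σ/√n
= 1.645 · 26.2/√208
= 1.645 · 26.2/14.4222
= 2.99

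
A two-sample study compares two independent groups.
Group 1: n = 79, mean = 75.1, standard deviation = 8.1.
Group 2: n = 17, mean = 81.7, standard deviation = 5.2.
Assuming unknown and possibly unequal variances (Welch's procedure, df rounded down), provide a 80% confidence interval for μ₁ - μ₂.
(-8.63, -4.57)

Difference: x̄₁ - x̄₂ = -6.60
SE = √(s₁²/n₁ + s₂²/n₂) = √(8.1²/79 + 5.2²/17) = 1.5560
df = 35.11 → 35 (Welch–Satterthwaite, rounded down)
t* = 1.306

CI: -6.60 ± 1.306 · 1.5560 = -6.60 ± 2.03 = (-8.63, -4.57)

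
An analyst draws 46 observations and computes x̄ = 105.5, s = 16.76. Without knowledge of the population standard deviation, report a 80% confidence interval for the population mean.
(102.29, 108.71)

t-interval (σ unknown):
df = n - 1 = 45
t* = 1.301 for 80% confidence

Margin of error = t* · s/√n = 1.301 · 16.76/√46 = 3.21

CI: (102.29, 108.71)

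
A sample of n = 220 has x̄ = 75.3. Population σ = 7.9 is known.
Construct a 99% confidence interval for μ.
(73.93, 76.67)

z-interval (σ known):
z* = 2.576 for 99% confidence

Margin of error = z* · σ/√n = 2.576 · 7.9/√220 = 1.37

CI: (75.3 - 1.37, 75.3 + 1.37) = (73.93, 76.67)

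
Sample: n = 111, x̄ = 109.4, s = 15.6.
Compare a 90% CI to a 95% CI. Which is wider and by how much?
95% CI is wider by 0.96

df = 110
90% CI: t* = 1.659, (106.94, 111.86), width = 2 · t* · s/√n = 4.91
95% CI: t* = 1.982, (106.47, 112.33), width = 2 · t* · s/√n = 5.87

The 95% CI is wider by 5.87 - 4.91 = 0.96.
Higher confidence requires a wider interval.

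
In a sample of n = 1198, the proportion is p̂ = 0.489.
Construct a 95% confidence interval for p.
(0.461, 0.517)

Proportion CI:
SE = √(p̂(1-p̂)/n) = √(0.489 · 0.511 / 1198) = 0.01444

z* = 1.960
Margin = z* · SE = 1.960 · 0.01444 = 0.0283

CI: 0.489 ± 0.0283 = (0.461, 0.517)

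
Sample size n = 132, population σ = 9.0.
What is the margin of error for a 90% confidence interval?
Margin of error = 1.29

Margin of error = z* · σ/√n
= 1.645 · 9.0/√132
= 1.645 · 9.0/11.4891
= 1.29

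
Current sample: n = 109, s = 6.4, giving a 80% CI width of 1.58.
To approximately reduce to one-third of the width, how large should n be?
n ≈ 981

CI width ∝ 1/√n
To reduce width by factor 3, need √n to grow by 3 → need 3² = 9 times as many samples.

Current: n = 109, width = 1.58
New: n = 981, width ≈ 0.52

Width reduced by factor of 1.58/0.52 = 3.04.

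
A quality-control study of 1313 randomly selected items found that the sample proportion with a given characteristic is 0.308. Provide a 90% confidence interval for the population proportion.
(0.287, 0.329)

Proportion CI:
SE = √(p̂(1-p̂)/n) = √(0.308 · 0.692 / 1313) = 0.01274

z* = 1.645
Margin = z* · SE = 1.645 · 0.01274 = 0.0210

CI: 0.308 ± 0.0210 = (0.287, 0.329)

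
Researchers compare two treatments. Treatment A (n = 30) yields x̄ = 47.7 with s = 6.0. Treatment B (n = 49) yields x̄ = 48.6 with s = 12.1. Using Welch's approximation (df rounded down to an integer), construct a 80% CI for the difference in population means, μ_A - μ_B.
(-3.55, 1.75)

Difference: x̄₁ - x̄₂ = -0.90
SE = √(s₁²/n₁ + s₂²/n₂) = √(6.0²/30 + 12.1²/49) = 2.0465
df = 74.43 → 74 (Welch–Satterthwaite, rounded down)
t* = 1.293

CI: -0.90 ± 1.293 · 2.0465 = -0.90 ± 2.65 = (-3.55, 1.75)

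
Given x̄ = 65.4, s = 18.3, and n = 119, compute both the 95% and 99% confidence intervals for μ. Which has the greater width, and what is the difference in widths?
99% CI is wider by 2.14

df = 118
95% CI: t* = 1.980, (62.08, 68.72), width = 2 · t* · s/√n = 6.64
99% CI: t* = 2.618, (61.01, 69.79), width = 2 · t* · s/√n = 8.78

The 99% CI is wider by 8.78 - 6.64 = 2.14.
Higher confidence requires a wider interval.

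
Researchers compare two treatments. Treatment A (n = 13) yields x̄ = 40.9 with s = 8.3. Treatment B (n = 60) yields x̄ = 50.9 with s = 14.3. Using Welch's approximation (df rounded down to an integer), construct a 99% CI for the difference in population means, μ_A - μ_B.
(-18.13, -1.87)

Difference: x̄₁ - x̄₂ = -10.00
SE = √(s₁²/n₁ + s₂²/n₂) = √(8.3²/13 + 14.3²/60) = 2.9508
df = 29.88 → 29 (Welch–Satterthwaite, rounded down)
t* = 2.756

CI: -10.00 ± 2.756 · 2.9508 = -10.00 ± 8.13 = (-18.13, -1.87)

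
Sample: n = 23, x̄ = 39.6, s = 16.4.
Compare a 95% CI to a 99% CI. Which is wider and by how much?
99% CI is wider by 5.10

df = 22
95% CI: t* = 2.074, (32.51, 46.69), width = 2 · t* · s/√n = 14.18
99% CI: t* = 2.819, (29.96, 49.24), width = 2 · t* · s/√n = 19.28

The 99% CI is wider by 19.28 - 14.18 = 5.10.
Higher confidence requires a wider interval.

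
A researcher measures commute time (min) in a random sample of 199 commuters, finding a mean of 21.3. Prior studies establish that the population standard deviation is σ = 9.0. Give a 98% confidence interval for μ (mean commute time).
(19.82, 22.78)

z-interval (σ known):
z* = 2.326 for 98% confidence

Margin of error = z* · σ/√n = 2.326 · 9.0/√199 = 1.48

CI: (21.3 - 1.48, 21.3 + 1.48) = (19.82, 22.78)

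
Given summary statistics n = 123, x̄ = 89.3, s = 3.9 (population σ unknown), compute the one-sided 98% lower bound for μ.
μ ≥ 88.57

Lower bound (one-sided):
t* = 2.076 (one-sided for 98%)
Lower bound = x̄ - t* · s/√n = 89.3 - 2.076 · 3.9/√123 = 88.57

We are 98% confident that μ ≥ 88.57.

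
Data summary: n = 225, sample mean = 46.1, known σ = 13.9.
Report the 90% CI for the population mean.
(44.58, 47.62)

z-interval (σ known):
z* = 1.645 for 90% confidence

Margin of error = z* · σ/√n = 1.645 · 13.9/√225 = 1.52

CI: (46.1 - 1.52, 46.1 + 1.52) = (44.58, 47.62)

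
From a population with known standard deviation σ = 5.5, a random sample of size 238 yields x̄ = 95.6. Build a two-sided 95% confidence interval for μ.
(94.90, 96.30)

z-interval (σ known):
z* = 1.960 for 95% confidence

Margin of error = z* · σ/√n = 1.960 · 5.5/√238 = 0.70

CI: (95.6 - 0.70, 95.6 + 0.70) = (94.90, 96.30)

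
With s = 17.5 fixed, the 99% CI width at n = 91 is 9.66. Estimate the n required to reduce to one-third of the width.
n ≈ 819

CI width ∝ 1/√n
To reduce width by factor 3, need √n to grow by 3 → need 3² = 9 times as many samples.

Current: n = 91, width = 9.66
New: n = 819, width ≈ 3.16

Width reduced by factor of 9.66/3.16 = 3.06.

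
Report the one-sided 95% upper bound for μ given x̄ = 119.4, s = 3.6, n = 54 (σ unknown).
μ ≤ 120.22

Upper bound (one-sided):
t* = 1.674 (one-sided for 95%)
Upper bound = x̄ + t* · s/√n = 119.4 + 1.674 · 3.6/√54 = 120.22

We are 95% confident that μ ≤ 120.22.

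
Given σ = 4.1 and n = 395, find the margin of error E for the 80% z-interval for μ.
Margin of error = 0.26

Margin of error = z* · σ/√n
= 1.282 · 4.1/√395
= 1.282 · 4.1/19.8746
= 0.26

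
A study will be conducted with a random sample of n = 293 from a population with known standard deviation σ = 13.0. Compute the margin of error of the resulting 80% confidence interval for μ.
Margin of error = 0.97

Margin of error = z* · σ/√n
= 1.282 · 13.0/√293
= 1.282 · 13.0/17.1172
= 0.97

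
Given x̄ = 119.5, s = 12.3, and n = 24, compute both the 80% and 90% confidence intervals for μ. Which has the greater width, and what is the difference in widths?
90% CI is wider by 1.99

df = 23
80% CI: t* = 1.319, (116.19, 122.81), width = 2 · t* · s/√n = 6.62
90% CI: t* = 1.714, (115.20, 123.80), width = 2 · t* · s/√n = 8.61

The 90% CI is wider by 8.61 - 6.62 = 1.99.
Higher confidence requires a wider interval.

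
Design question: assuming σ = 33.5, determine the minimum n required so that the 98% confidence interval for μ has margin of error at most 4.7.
n ≥ 275

For margin E ≤ 4.7:
n ≥ (z* · σ / E)²
n ≥ (2.326 · 33.5 / 4.7)²
n ≥ 274.86

Minimum n = 275 (rounding up)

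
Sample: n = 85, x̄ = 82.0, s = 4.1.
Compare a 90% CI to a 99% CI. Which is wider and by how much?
99% CI is wider by 0.86

df = 84
90% CI: t* = 1.663, (81.26, 82.74), width = 2 · t* · s/√n = 1.48
99% CI: t* = 2.636, (80.83, 83.17), width = 2 · t* · s/√n = 2.34

The 99% CI is wider by 2.34 - 1.48 = 0.86.
Higher confidence requires a wider interval.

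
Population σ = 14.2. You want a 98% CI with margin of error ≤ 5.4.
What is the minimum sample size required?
n ≥ 38

For margin E ≤ 5.4:
n ≥ (z* · σ / E)²
n ≥ (2.326 · 14.2 / 5.4)²
n ≥ 37.41

Minimum n = 38 (rounding up)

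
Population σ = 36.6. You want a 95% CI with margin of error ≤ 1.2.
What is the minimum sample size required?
n ≥ 3574

For margin E ≤ 1.2:
n ≥ (z* · σ / E)²
n ≥ (1.960 · 36.6 / 1.2)²
n ≥ 3573.65

Minimum n = 3574 (rounding up)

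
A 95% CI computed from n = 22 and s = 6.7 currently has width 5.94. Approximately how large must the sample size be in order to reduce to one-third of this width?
n ≈ 198

CI width ∝ 1/√n
To reduce width by factor 3, need √n to grow by 3 → need 3² = 9 times as many samples.

Current: n = 22, width = 5.94
New: n = 198, width ≈ 1.88

Width reduced by factor of 5.94/1.88 = 3.16.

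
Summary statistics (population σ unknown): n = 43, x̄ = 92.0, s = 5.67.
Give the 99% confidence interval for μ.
(89.67, 94.33)

t-interval (σ unknown):
df = n - 1 = 42
t* = 2.698 for 99% confidence

Margin of error = t* · s/√n = 2.698 · 5.67/√43 = 2.33

CI: (89.67, 94.33)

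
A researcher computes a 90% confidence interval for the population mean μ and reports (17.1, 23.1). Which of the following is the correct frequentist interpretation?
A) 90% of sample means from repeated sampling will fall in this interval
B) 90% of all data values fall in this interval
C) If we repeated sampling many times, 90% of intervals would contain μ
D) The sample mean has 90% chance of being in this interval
C

A) Wrong — coverage applies to intervals containing μ, not to future x̄ values.
B) Wrong — a CI is about the parameter μ, not individual data values.
C) Correct — this is the frequentist long-run coverage interpretation.
D) Wrong — x̄ is observed and sits in the interval by construction.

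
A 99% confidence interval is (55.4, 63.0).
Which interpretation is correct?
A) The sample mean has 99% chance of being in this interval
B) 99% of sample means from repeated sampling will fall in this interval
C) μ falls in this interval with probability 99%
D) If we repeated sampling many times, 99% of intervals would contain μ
D

A) Wrong — x̄ is observed and sits in the interval by construction.
B) Wrong — coverage applies to intervals containing μ, not to future x̄ values.
C) Wrong — μ is fixed; the randomness lives in the interval, not in μ.
D) Correct — this is the frequentist long-run coverage interpretation.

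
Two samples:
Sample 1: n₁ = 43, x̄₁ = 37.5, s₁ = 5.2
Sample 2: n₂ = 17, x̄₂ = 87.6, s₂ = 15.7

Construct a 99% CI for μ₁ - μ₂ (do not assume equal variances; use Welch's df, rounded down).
(-61.37, -38.83)

Difference: x̄₁ - x̄₂ = -50.10
SE = √(s₁²/n₁ + s₂²/n₂) = √(5.2²/43 + 15.7²/17) = 3.8895
df = 17.41 → 17 (Welch–Satterthwaite, rounded down)
t* = 2.898

CI: -50.10 ± 2.898 · 3.8895 = -50.10 ± 11.27 = (-61.37, -38.83)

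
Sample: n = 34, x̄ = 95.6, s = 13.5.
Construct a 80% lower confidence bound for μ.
μ ≥ 93.63

Lower bound (one-sided):
t* = 0.853 (one-sided for 80%)
Lower bound = x̄ - t* · s/√n = 95.6 - 0.853 · 13.5/√34 = 93.63

We are 80% confident that μ ≥ 93.63.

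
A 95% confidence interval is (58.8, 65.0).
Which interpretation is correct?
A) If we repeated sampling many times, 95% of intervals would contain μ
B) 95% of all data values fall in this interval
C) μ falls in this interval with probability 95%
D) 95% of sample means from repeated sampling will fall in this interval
A

A) Correct — this is the frequentist long-run coverage interpretation.
B) Wrong — a CI is about the parameter μ, not individual data values.
C) Wrong — μ is fixed; the randomness lives in the interval, not in μ.
D) Wrong — coverage applies to intervals containing μ, not to future x̄ values.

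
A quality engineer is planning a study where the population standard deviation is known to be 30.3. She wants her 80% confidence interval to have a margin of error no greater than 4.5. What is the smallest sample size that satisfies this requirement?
n ≥ 75

For margin E ≤ 4.5:
n ≥ (z* · σ / E)²
n ≥ (1.282 · 30.3 / 4.5)²
n ≥ 74.51

Minimum n = 75 (rounding up)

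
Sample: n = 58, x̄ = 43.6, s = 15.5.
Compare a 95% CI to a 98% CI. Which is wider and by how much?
98% CI is wider by 1.59

df = 57
95% CI: t* = 2.002, (39.53, 47.67), width = 2 · t* · s/√n = 8.15
98% CI: t* = 2.394, (38.73, 48.47), width = 2 · t* · s/√n = 9.74

The 98% CI is wider by 9.74 - 8.15 = 1.59.
Higher confidence requires a wider interval.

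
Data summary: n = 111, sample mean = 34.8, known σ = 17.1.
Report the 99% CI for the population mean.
(30.62, 38.98)

z-interval (σ known):
z* = 2.576 for 99% confidence

Margin of error = z* · σ/√n = 2.576 · 17.1/√111 = 4.18

CI: (34.8 - 4.18, 34.8 + 4.18) = (30.62, 38.98)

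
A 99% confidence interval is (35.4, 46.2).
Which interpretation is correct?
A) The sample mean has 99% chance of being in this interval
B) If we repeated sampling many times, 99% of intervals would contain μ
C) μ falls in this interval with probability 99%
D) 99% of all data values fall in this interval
B

A) Wrong — x̄ is observed and sits in the interval by construction.
B) Correct — this is the frequentist long-run coverage interpretation.
C) Wrong — μ is fixed; the randomness lives in the interval, not in μ.
D) Wrong — a CI is about the parameter μ, not individual data values.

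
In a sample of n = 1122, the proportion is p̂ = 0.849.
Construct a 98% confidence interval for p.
(0.824, 0.874)

Proportion CI:
SE = √(p̂(1-p̂)/n) = √(0.849 · 0.151 / 1122) = 0.01069

z* = 2.326
Margin = z* · SE = 2.326 · 0.01069 = 0.0249

CI: 0.849 ± 0.0249 = (0.824, 0.874)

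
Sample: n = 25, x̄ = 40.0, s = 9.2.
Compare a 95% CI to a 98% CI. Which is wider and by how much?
98% CI is wider by 1.57

df = 24
95% CI: t* = 2.064, (36.20, 43.80), width = 2 · t* · s/√n = 7.60
98% CI: t* = 2.492, (35.41, 44.59), width = 2 · t* · s/√n = 9.17

The 98% CI is wider by 9.17 - 7.60 = 1.57.
Higher confidence requires a wider interval.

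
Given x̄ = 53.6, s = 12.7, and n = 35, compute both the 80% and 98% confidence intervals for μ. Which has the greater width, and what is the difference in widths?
98% CI is wider by 4.87

df = 34
80% CI: t* = 1.307, (50.79, 56.41), width = 2 · t* · s/√n = 5.61
98% CI: t* = 2.441, (48.36, 58.84), width = 2 · t* · s/√n = 10.48

The 98% CI is wider by 10.48 - 5.61 = 4.87.
Higher confidence requires a wider interval.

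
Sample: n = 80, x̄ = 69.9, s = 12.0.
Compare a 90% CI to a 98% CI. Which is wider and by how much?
98% CI is wider by 1.91

df = 79
90% CI: t* = 1.664, (67.67, 72.13), width = 2 · t* · s/√n = 4.46
98% CI: t* = 2.374, (66.71, 73.09), width = 2 · t* · s/√n = 6.37

The 98% CI is wider by 6.37 - 4.46 = 1.91.
Higher confidence requires a wider interval.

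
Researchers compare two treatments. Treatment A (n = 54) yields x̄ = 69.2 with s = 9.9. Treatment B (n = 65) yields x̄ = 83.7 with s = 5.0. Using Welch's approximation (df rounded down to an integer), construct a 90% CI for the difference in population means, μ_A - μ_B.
(-16.97, -12.03)

Difference: x̄₁ - x̄₂ = -14.50
SE = √(s₁²/n₁ + s₂²/n₂) = √(9.9²/54 + 5.0²/65) = 1.4831
df = 75.05 → 75 (Welch–Satterthwaite, rounded down)
t* = 1.665

CI: -14.50 ± 1.665 · 1.4831 = -14.50 ± 2.47 = (-16.97, -12.03)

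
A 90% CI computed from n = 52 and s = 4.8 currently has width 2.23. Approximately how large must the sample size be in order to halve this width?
n ≈ 208

CI width ∝ 1/√n
To reduce width by factor 2, need √n to grow by 2 → need 2² = 4 times as many samples.

Current: n = 52, width = 2.23
New: n = 208, width ≈ 1.10

Width reduced by factor of 2.23/1.10 = 2.03.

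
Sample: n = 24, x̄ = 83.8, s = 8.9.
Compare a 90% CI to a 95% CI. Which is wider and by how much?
95% CI is wider by 1.29

df = 23
90% CI: t* = 1.714, (80.69, 86.91), width = 2 · t* · s/√n = 6.23
95% CI: t* = 2.069, (80.04, 87.56), width = 2 · t* · s/√n = 7.52

The 95% CI is wider by 7.52 - 6.23 = 1.29.
Higher confidence requires a wider interval.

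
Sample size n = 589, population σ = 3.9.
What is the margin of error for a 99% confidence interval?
Margin of error = 0.41

Margin of error = z* · σ/√n
= 2.576 · 3.9/√589
= 2.576 · 3.9/24.2693
= 0.41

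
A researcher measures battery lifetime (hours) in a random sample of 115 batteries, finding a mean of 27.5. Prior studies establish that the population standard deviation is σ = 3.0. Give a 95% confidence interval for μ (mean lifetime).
(26.95, 28.05)

z-interval (σ known):
z* = 1.960 for 95% confidence

Margin of error = z* · σ/√n = 1.960 · 3.0/√115 = 0.55

CI: (27.5 - 0.55, 27.5 + 0.55) = (26.95, 28.05)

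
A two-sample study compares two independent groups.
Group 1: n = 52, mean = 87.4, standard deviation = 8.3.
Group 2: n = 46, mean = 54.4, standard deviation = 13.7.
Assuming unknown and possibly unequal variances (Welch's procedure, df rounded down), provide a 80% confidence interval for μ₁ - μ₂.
(29.99, 36.01)

Difference: x̄₁ - x̄₂ = 33.00
SE = √(s₁²/n₁ + s₂²/n₂) = √(8.3²/52 + 13.7²/46) = 2.3249
df = 72.25 → 72 (Welch–Satterthwaite, rounded down)
t* = 1.293

CI: 33.00 ± 1.293 · 2.3249 = 33.00 ± 3.01 = (29.99, 36.01)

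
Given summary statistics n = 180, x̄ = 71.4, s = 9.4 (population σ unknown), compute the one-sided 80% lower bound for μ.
μ ≥ 70.81

Lower bound (one-sided):
t* = 0.844 (one-sided for 80%)
Lower bound = x̄ - t* · s/√n = 71.4 - 0.844 · 9.4/√180 = 70.81

We are 80% confident that μ ≥ 70.81.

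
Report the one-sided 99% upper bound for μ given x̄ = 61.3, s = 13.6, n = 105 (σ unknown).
μ ≤ 64.44

Upper bound (one-sided):
t* = 2.363 (one-sided for 99%)
Upper bound = x̄ + t* · s/√n = 61.3 + 2.363 · 13.6/√105 = 64.44

We are 99% confident that μ ≤ 64.44.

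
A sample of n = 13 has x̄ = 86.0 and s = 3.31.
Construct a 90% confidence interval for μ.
(84.36, 87.64)

t-interval (σ unknown):
df = n - 1 = 12
t* = 1.782 for 90% confidence

Margin of error = t* · s/√n = 1.782 · 3.31/√13 = 1.64

CI: (84.36, 87.64)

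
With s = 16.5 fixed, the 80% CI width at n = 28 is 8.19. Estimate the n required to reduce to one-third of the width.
n ≈ 252

CI width ∝ 1/√n
To reduce width by factor 3, need √n to grow by 3 → need 3² = 9 times as many samples.

Current: n = 28, width = 8.19
New: n = 252, width ≈ 2.67

Width reduced by factor of 8.19/2.67 = 3.07.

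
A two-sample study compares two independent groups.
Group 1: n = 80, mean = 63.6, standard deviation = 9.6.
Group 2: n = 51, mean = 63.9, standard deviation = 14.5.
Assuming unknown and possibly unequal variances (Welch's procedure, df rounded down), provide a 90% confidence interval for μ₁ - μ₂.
(-4.12, 3.52)

Difference: x̄₁ - x̄₂ = -0.30
SE = √(s₁²/n₁ + s₂²/n₂) = √(9.6²/80 + 14.5²/51) = 2.2966
df = 77.99 → 77 (Welch–Satterthwaite, rounded down)
t* = 1.665

CI: -0.30 ± 1.665 · 2.2966 = -0.30 ± 3.82 = (-4.12, 3.52)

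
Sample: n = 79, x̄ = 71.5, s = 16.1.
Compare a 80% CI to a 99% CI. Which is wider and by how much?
99% CI is wider by 4.88

df = 78
80% CI: t* = 1.292, (69.16, 73.84), width = 2 · t* · s/√n = 4.68
99% CI: t* = 2.640, (66.72, 76.28), width = 2 · t* · s/√n = 9.56

The 99% CI is wider by 9.56 - 4.68 = 4.88.
Higher confidence requires a wider interval.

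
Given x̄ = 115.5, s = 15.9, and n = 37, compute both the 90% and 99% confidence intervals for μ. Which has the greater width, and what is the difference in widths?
99% CI is wider by 5.39

df = 36
90% CI: t* = 1.688, (111.09, 119.91), width = 2 · t* · s/√n = 8.82
99% CI: t* = 2.719, (108.39, 122.61), width = 2 · t* · s/√n = 14.21

The 99% CI is wider by 14.21 - 8.82 = 5.39.
Higher confidence requires a wider interval.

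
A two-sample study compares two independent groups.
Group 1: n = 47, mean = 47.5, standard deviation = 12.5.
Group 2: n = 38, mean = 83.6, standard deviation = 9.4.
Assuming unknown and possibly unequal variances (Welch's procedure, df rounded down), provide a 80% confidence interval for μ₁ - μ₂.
(-39.17, -33.03)

Difference: x̄₁ - x̄₂ = -36.10
SE = √(s₁²/n₁ + s₂²/n₂) = √(12.5²/47 + 9.4²/38) = 2.3769
df = 82.61 → 82 (Welch–Satterthwaite, rounded down)
t* = 1.292

CI: -36.10 ± 1.292 · 2.3769 = -36.10 ± 3.07 = (-39.17, -33.03)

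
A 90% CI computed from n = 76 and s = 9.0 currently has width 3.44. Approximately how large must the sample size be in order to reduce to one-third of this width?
n ≈ 684

CI width ∝ 1/√n
To reduce width by factor 3, need √n to grow by 3 → need 3² = 9 times as many samples.

Current: n = 76, width = 3.44
New: n = 684, width ≈ 1.13

Width reduced by factor of 3.44/1.13 = 3.04.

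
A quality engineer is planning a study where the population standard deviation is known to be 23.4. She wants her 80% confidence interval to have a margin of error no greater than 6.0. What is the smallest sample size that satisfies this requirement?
n ≥ 25

For margin E ≤ 6.0:
n ≥ (z* · σ / E)²
n ≥ (1.282 · 23.4 / 6.0)²
n ≥ 25.00

Minimum n = 25 (rounding up)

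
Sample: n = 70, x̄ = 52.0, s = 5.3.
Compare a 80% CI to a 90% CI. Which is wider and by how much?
90% CI is wider by 0.47

df = 69
80% CI: t* = 1.294, (51.18, 52.82), width = 2 · t* · s/√n = 1.64
90% CI: t* = 1.667, (50.94, 53.06), width = 2 · t* · s/√n = 2.11

The 90% CI is wider by 2.11 - 1.64 = 0.47.
Higher confidence requires a wider interval.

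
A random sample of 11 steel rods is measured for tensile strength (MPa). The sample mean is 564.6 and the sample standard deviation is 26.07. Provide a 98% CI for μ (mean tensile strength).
(542.87, 586.33)

t-interval (σ unknown):
df = n - 1 = 10
t* = 2.764 for 98% confidence

Margin of error = t* · s/√n = 2.764 · 26.07/√11 = 21.73

CI: (542.87, 586.33)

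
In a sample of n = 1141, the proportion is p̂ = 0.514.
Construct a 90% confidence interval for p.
(0.490, 0.538)

Proportion CI:
SE = √(p̂(1-p̂)/n) = √(0.514 · 0.486 / 1141) = 0.01480

z* = 1.645
Margin = z* · SE = 1.645 · 0.01480 = 0.0243

CI: 0.514 ± 0.0243 = (0.490, 0.538)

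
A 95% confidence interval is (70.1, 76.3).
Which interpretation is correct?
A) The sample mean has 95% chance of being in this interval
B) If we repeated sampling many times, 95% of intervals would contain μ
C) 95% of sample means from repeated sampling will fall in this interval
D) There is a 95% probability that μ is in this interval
B

A) Wrong — x̄ is observed and sits in the interval by construction.
B) Correct — this is the frequentist long-run coverage interpretation.
C) Wrong — coverage applies to intervals containing μ, not to future x̄ values.
D) Wrong — μ is fixed; the randomness lives in the interval, not in μ.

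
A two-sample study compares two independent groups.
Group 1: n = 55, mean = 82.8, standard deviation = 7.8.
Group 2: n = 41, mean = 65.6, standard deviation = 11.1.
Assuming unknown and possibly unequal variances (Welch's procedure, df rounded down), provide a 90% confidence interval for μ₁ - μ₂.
(13.82, 20.58)

Difference: x̄₁ - x̄₂ = 17.20
SE = √(s₁²/n₁ + s₂²/n₂) = √(7.8²/55 + 11.1²/41) = 2.0276
df = 68.04 → 68 (Welch–Satterthwaite, rounded down)
t* = 1.668

CI: 17.20 ± 1.668 · 2.0276 = 17.20 ± 3.38 = (13.82, 20.58)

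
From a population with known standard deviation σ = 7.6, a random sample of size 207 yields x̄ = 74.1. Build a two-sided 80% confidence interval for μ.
(73.42, 74.78)

z-interval (σ known):
z* = 1.282 for 80% confidence

Margin of error = z* · σ/√n = 1.282 · 7.6/√207 = 0.68

CI: (74.1 - 0.68, 74.1 + 0.68) = (73.42, 74.78)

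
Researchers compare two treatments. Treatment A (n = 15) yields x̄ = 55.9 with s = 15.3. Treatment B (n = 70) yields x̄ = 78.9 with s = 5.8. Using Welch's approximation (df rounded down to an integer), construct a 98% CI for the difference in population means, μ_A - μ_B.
(-33.52, -12.48)

Difference: x̄₁ - x̄₂ = -23.00
SE = √(s₁²/n₁ + s₂²/n₂) = √(15.3²/15 + 5.8²/70) = 4.0108
df = 14.87 → 14 (Welch–Satterthwaite, rounded down)
t* = 2.624

CI: -23.00 ± 2.624 · 4.0108 = -23.00 ± 10.52 = (-33.52, -12.48)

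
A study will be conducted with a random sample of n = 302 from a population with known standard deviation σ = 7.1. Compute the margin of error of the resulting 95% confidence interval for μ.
Margin of error = 0.80

Margin of error = z* · σ/√n
= 1.960 · 7.1/√302
= 1.960 · 7.1/17.3781
= 0.80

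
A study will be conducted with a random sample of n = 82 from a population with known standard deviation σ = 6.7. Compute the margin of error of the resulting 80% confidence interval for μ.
Margin of error = 0.95

Margin of error = z* · σ/√n
= 1.282 · 6.7/√82
= 1.282 · 6.7/9.0554
= 0.95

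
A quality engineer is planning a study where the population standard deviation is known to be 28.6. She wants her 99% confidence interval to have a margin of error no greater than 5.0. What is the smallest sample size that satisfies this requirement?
n ≥ 218

For margin E ≤ 5.0:
n ≥ (z* · σ / E)²
n ≥ (2.576 · 28.6 / 5.0)²
n ≥ 217.11

Minimum n = 218 (rounding up)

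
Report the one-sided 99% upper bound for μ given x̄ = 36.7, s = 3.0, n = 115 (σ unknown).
μ ≤ 37.36

Upper bound (one-sided):
t* = 2.360 (one-sided for 99%)
Upper bound = x̄ + t* · s/√n = 36.7 + 2.360 · 3.0/√115 = 37.36

We are 99% confident that μ ≤ 37.36.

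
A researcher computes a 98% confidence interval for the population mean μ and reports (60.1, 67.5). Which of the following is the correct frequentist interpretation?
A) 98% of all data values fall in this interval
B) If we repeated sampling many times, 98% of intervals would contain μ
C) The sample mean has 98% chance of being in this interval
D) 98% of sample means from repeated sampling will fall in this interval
B

A) Wrong — a CI is about the parameter μ, not individual data values.
B) Correct — this is the frequentist long-run coverage interpretation.
C) Wrong — x̄ is observed and sits in the interval by construction.
D) Wrong — coverage applies to intervals containing μ, not to future x̄ values.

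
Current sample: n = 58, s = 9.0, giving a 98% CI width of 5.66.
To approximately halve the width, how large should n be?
n ≈ 232

CI width ∝ 1/√n
To reduce width by factor 2, need √n to grow by 2 → need 2² = 4 times as many samples.

Current: n = 58, width = 5.66
New: n = 232, width ≈ 2.77

Width reduced by factor of 5.66/2.77 = 2.04.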